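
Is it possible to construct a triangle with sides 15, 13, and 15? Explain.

Sort the sides: 13, 15, 15.
It suffices to check that the sum of the two smallest exceeds the largest:
13 + 15 = 28 > 15. ✓
Yes, a valid triangle can be formed.

Yes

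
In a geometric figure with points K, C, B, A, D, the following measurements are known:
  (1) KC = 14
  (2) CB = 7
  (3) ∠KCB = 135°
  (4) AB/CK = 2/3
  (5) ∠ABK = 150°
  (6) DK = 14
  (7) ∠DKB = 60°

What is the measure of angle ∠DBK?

Step 1: By the law of cosines on triangle BCK: BK² = 7² + 14² − 2·7·14·cos(135°) = 383.59, so BK ≈ 19.59.
Step 2: By the law of cosines on triangle BKD: BD² = 19.59² + 14² − 2·19.59·14·cos(60°) = 305.4, so BD ≈ 17.48.
Step 3: By the inverse law of cosines on triangle DBK: cos(∠DBK) = (17.48² + 19.59² − 14²) / (2·17.48·19.59) = 492.99/684.54 = 0.7202, so ∠DBK = 43.93°.

Therefore, the measure of angle ∠DBK = 43.93°.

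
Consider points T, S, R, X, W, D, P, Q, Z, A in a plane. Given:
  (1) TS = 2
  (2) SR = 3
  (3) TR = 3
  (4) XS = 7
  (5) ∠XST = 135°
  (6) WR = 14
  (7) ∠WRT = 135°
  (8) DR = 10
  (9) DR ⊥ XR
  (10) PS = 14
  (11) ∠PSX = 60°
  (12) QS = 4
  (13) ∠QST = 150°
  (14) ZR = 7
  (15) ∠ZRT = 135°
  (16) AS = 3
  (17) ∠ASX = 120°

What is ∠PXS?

Step 1: By the law of cosines on triangle XSP: XP² = 7² + 14² − 2·7·14·cos(60°) = 147, so XP = 7·√3.
Step 2: By the inverse law of cosines on triangle PXS: cos(∠PXS) = ((7·√3)² + 7² − 14²) / (2·7·√3·7) = 0/169.74 = 0, so ∠PXS = 90°.

Therefore, the measure of angle ∠PXS = 90°.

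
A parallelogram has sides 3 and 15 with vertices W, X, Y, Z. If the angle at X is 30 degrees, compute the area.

The area of a parallelogram equals the product of two adjacent sides times the sine of the included angle.
This is because the height equals 15 * sin(30°) = 15/2.
Area = 3 * 15/2 = 45/2

45/2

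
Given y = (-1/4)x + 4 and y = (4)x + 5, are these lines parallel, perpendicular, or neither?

Slope of line 1: m1 = -1/4
Slope of line 2: m2 = 4
Two lines are perpendicular when the product of their slopes is -1 (negative reciprocals).
m1 * m2 = (-1/4) * (4) = -1, confirming perpendicularity.

Perpendicular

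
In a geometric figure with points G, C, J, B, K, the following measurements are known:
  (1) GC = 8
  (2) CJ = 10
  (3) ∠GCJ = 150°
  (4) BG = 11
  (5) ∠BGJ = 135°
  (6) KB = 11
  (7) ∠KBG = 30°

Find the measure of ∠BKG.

Step 1: By the law of cosines on triangle KBG: KG² = 11² + 11² − 2·11·11·cos(30°) = 32.42, so KG ≈ 5.69.
Step 2: By the inverse law of cosines on triangle BKG: cos(∠BKG) = (11² + 5.69² − 11²) / (2·11·5.69) = 32.42/125.27 = 0.2588, so ∠BKG = 75°.

Therefore, the measure of angle ∠BKG = 75°.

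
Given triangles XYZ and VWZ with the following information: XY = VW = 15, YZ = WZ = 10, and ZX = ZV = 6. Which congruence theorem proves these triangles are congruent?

Consider the given information: XY = VW = 15, YZ = WZ = 10, and ZX = ZV = 6
This is not SAS or HL: SAS requires two sides and the included angle between them. HL only applies to right triangles with matching hypotenuse and leg.
The correct criterion is SSS. All three pairs of corresponding sides are equal (Side-Side-Side).

SSS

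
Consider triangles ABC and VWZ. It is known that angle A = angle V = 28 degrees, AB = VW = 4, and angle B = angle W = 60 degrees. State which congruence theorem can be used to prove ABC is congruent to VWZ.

The given information provides:
angle A = angle V = 28 degrees, AB = VW = 4, and angle B = angle W = 60 degrees
This matches the ASA congruence theorem.
Two pairs of corresponding angles and the included side are equal (Angle-Side-Angle).

ASA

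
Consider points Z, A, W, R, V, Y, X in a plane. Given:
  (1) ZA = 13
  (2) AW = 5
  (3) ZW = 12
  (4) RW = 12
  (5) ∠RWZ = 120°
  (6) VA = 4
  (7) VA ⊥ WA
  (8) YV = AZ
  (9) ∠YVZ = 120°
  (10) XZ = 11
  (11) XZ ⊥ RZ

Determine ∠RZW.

Step 1: By the law of cosines on triangle ZWR: ZR² = 12² + 12² − 2·12·12·cos(120°) = 432, so ZR = 12·√3.
Step 2: By the inverse law of cosines on triangle RZW: cos(∠RZW) = ((12·√3)² + 12² − 12²) / (2·12·√3·12) = 432/498.83 = 0.866, so ∠RZW = 30°.

Therefore, the measure of angle ∠RZW = 30°.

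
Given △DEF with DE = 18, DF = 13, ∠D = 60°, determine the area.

Area = (1/2) * DE * DF * sin(D)
Area = (1/2) * 18 * 13 * sin(60°)
Area = (1/2) * 18 * 13 * sqrt(3)/2
Area = 117*sqrt(3)/2

117*sqrt(3)/2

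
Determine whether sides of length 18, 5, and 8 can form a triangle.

The longest side is 18. The other two sides sum to 5 + 8 = 13.
Since 13 ≤ 18, the two shorter sides cannot reach around to close the triangle.

No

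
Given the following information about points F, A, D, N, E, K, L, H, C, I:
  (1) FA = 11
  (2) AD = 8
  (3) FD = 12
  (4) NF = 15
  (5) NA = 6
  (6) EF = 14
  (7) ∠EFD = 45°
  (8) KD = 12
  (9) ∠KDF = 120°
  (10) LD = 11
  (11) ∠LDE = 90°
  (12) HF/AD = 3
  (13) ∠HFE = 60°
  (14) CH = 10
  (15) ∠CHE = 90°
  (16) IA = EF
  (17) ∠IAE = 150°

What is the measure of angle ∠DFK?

Step 1: By the law of cosines on triangle FDK: FK² = 12² + 12² − 2·12·12·cos(120°) = 432, so FK = 12·√3.
Step 2: By the inverse law of cosines on triangle DFK: cos(∠DFK) = (12² + (12·√3)² − 12²) / (2·12·12·√3) = 432/498.83 = 0.866, so ∠DFK = 30°.

Therefore, the measure of angle ∠DFK = 30°.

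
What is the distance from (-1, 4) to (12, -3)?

The horizontal distance is |12 - -1| = 13 and the vertical distance is |-3 - 4| = 7.
By the Pythagorean theorem, d = sqrt(13^2 + 7^2) = sqrt(218).

sqrt(218)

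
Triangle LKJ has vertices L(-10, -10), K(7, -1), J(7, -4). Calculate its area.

Using the Shoelace formula for a triangle:
Area = (1/2)|x0(y1 - y2) + x1(y2 - y0) + x2(y0 - y1)|
Area = (1/2)|-10(-1 - -4) + 7(-4 - -10) + 7(-10 - -1)|
Area = (1/2)|-30 + 42 + -63|
Area = (1/2)|-51|
Area = (1/2)(51)
Area = 51/2

51/2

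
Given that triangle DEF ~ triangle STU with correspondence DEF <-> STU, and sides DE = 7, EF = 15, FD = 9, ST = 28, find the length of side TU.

k = 28/7 = 4. TU = 4 * 15 = 60.

60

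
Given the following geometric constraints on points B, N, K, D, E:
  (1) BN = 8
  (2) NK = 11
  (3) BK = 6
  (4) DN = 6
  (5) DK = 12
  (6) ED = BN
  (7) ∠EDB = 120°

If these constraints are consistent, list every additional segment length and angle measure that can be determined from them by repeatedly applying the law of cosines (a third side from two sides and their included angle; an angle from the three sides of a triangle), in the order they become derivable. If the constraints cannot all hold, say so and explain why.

The constraints are consistent. Derivable facts, in order:
After 1 step:
- ∠BKN = 45.21°
- ∠BNK = 32.16°
- ∠DKN = 29.84°
- ∠DNK = 84.35°
- ∠KBN = 102.64°
- ∠KDN = 65.81°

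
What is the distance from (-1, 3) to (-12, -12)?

d = sqrt((-12 - -1)^2 + (-12 - 3)^2)
d = sqrt(-11^2 + -15^2)
d = sqrt(121 + 225)
d = sqrt(346)

sqrt(346)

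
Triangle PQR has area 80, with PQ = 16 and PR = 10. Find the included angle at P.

sin(C) = 2 * 80 / (16 * 10) = 1, so C = arcsin(1) = 90°.

90°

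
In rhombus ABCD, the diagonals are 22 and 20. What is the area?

Area of a rhombus = (d1 * d2) / 2
Area = (22 * 20) / 2
Area = 440 / 2
Area = 220

220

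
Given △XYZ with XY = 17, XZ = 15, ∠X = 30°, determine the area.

When two sides and the included angle are known, the area formula is (1/2)ab sin(C).
The height from one side to the opposite vertex is 15 sin(30°) = 15/2.
Area = (1/2) * 17 * 15/2 = 255/4.

255/4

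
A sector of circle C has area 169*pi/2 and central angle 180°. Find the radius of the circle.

The sector covers 180°/360° = 1/2 of the full circle.
Full circle area = 169*pi/2 / 1/2 = 169*pi.
Since full area = πr², we get r² = 169*pi/π = 169, so r = 13.

13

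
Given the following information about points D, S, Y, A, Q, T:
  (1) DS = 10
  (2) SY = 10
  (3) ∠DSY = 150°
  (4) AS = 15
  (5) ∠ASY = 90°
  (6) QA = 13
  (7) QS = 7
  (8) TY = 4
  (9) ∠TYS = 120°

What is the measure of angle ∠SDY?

Step 1: By the law of cosines on triangle DSY: DY² = 10² + 10² − 2·10·10·cos(150°) = 373.21, so DY ≈ 19.32.
Step 2: By the inverse law of cosines on triangle SDY: cos(∠SDY) = (10² + 19.32² − 10²) / (2·10·19.32) = 373.21/386.37 = 0.9659, so ∠SDY = 15°.

Therefore, the measure of angle ∠SDY = 15°.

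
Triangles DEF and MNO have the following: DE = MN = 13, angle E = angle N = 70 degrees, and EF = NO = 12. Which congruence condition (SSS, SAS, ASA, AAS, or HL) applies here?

The given information matches SAS: Two pairs of corresponding sides and the included angle are equal (Side-Angle-Side).

SAS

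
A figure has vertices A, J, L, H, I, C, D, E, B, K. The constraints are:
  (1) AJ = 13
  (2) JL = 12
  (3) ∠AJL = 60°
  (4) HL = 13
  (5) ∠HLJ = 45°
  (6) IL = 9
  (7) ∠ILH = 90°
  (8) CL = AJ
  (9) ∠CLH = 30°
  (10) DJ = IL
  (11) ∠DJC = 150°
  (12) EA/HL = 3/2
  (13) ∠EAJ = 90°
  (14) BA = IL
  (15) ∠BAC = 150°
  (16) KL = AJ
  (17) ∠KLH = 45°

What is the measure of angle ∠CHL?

From the given relations: CL = AJ = 13.
Step 1: By the law of cosines on triangle HLC: HC² = 13² + 13² − 2·13·13·cos(30°) = 45.28, so HC ≈ 6.73.
Step 2: By the inverse law of cosines on triangle CHL: cos(∠CHL) = (6.73² + 13² − 13²) / (2·6.73·13) = 45.28/174.96 = 0.2588, so ∠CHL = 75°.

Therefore, the measure of angle ∠CHL = 75°.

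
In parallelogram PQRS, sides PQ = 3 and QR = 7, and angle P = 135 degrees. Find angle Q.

Opposite sides of a parallelogram are parallel, so consecutive angles form co-interior angles on a transversal.
Co-interior angles sum to 180°, giving angle Q = 180 - 135 = 45 degrees.

45 degrees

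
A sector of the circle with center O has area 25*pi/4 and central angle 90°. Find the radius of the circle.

Sector area A = πr² × θ/360, so r² = 360A / (πθ).
r² = 360 × 25*pi/4 / (π × 90)
r² = 25
r = 5

5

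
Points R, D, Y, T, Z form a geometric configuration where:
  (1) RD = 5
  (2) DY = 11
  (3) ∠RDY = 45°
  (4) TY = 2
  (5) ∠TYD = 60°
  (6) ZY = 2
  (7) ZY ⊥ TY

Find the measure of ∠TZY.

Step 1: By the law of cosines on triangle ZYT: ZT² = 2² + 2² − 2·2·2·cos(90°) = 8, so ZT = 2·√2.
Step 2: By the inverse law of cosines on triangle TZY: cos(∠TZY) = ((2·√2)² + 2² − 2²) / (2·2·√2·2) = 8/11.31 = 0.7071, so ∠TZY = 45°.

Therefore, the measure of angle ∠TZY = 45°.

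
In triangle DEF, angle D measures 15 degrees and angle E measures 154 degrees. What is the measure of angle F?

Let angle F = x. Then 15 + 154 + x = 180.
x = 180 - 169 = 11 degrees.

11 degrees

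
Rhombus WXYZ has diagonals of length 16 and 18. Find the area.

The diagonals of a rhombus divide it into four right triangles.
Each triangle has legs 16/ 2 = 8 and 18/2 = 9, so each has area (1/2)*8*9 = 36.
Four such triangles give total area = (d1 * d2) / 2 = 144.

144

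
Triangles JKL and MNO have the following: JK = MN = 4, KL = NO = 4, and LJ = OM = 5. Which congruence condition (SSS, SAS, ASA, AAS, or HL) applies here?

The given information matches SSS: All three pairs of corresponding sides are equal (Side-Side-Side).

SSS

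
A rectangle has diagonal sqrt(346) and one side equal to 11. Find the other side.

The diagonal of a rectangle forms a right triangle with the two sides.
Rearranging the Pythagorean theorem: missing side = sqrt(d^2 - known^2).
= sqrt(346 - 121) = sqrt(225) = 15.

15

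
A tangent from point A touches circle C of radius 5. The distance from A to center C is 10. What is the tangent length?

The tangent, radius, and line from the external point to the center form a right triangle.
The right angle is where the tangent meets the radius.
By the Pythagorean theorem: tangent² + 5² = 10²
tangent² = 100 - 25 = 75
tangent = 5*sqrt(3)

5*sqrt(3)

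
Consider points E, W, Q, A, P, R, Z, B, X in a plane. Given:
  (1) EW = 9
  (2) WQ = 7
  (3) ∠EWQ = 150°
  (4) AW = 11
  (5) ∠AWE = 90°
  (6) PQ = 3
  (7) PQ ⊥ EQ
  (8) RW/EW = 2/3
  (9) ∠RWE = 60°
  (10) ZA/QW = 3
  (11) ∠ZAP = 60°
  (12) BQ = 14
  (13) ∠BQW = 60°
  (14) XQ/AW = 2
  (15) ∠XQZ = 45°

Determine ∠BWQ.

Step 1: By the law of cosines on triangle WQB: WB² = 7² + 14² − 2·7·14·cos(60°) = 147, so WB = 7·√3.
Step 2: By the inverse law of cosines on triangle BWQ: cos(∠BWQ) = ((7·√3)² + 7² − 14²) / (2·7·√3·7) = 0/169.74 = 0, so ∠BWQ = 90°.

Therefore, the measure of angle ∠BWQ = 90°.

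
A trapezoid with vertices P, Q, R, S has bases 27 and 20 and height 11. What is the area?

Area of a trapezoid = (base1 + base2) * height / 2
Area = (27 + 20) * 11 / 2
Area = 47 * 11 / 2
Area = 517 / 2
Area = 517/2

517/2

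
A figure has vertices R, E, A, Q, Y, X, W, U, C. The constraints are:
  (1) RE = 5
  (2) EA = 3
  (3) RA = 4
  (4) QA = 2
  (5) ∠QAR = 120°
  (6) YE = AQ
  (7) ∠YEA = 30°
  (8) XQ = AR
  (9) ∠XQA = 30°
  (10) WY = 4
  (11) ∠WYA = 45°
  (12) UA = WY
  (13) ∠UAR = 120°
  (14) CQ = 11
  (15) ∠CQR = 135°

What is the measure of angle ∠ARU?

From the given relations: UA = WY = 4.
Step 1: By the law of cosines on triangle RAU: RU² = 4² + 4² − 2·4·4·cos(120°) = 48, so RU = 4·√3.
Step 2: By the inverse law of cosines on triangle ARU: cos(∠ARU) = (4² + (4·√3)² − 4²) / (2·4·4·√3) = 48/55.43 = 0.866, so ∠ARU = 30°.

Therefore, the measure of angle ∠ARU = 30°.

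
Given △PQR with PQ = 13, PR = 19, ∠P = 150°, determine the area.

Area = (1/2)(13)(19) sin(150°) = (1/2)(13)(19)(1/2) = 247/4

247/4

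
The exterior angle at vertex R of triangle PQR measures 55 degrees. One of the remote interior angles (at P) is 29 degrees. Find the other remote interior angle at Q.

By the exterior angle theorem: exterior angle = sum of remote interior angles.
55 = 29 + angle Q
angle Q = 55 - 29 = 26 degrees

26 degrees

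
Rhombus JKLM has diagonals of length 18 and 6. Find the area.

Area = (18 * 6) / 2 = 108 / 2 = 54

54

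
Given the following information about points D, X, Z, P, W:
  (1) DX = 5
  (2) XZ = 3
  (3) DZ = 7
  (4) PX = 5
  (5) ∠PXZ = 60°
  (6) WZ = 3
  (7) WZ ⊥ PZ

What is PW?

Step 1: By the law of cosines on triangle ZXP: ZP² = 3² + 5² − 2·3·5·cos(60°) = 19, so ZP = √19.
Step 2: By the law of cosines on triangle PZW: PW² = √19² + 3² − 2·√19·3·cos(90°) = 28, so PW = 2·√7.

Therefore, the length of PW = 2·√7.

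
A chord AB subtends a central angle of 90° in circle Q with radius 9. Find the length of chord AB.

Chord = 2(9) sin(45°) = 9*sqrt(2)

9*sqrt(2)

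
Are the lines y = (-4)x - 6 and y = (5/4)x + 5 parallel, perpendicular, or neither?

Slope of line 1: m1 = -4
Slope of line 2: m2 = 5/4
m1 != m2 and m1*m2 = -5 != -1. Neither.

Neither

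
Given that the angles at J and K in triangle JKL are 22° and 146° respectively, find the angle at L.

angle L = 180 - 22 - 146 = 12 degrees.

12 degrees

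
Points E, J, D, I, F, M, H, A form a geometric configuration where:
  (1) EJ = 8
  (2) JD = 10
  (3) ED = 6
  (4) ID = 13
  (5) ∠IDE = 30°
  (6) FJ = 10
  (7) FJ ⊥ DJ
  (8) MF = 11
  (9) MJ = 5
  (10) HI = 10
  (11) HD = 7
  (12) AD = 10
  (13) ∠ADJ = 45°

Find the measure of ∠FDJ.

Step 1: By the law of cosines on triangle DJF: DF² = 10² + 10² − 2·10·10·cos(90°) = 200, so DF = 10·√2.
Step 2: By the inverse law of cosines on triangle FDJ: cos(∠FDJ) = ((10·√2)² + 10² − 10²) / (2·10·√2·10) = 200/282.84 = 0.7071, so ∠FDJ = 45°.

Therefore, the measure of angle ∠FDJ = 45°.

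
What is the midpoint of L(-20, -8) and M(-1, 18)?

M = ((x₁ + x₂)/2, (y₁ + y₂)/2)
= ((-20 + -1)/2, (-8 + 18)/2)
= (-21/2, 10/2) = (-21/2, 5)

(-21/2, 5)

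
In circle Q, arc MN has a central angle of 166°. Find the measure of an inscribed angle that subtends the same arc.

By the inscribed angle theorem, the inscribed angle is half the central angle.
Inscribed angle = 166° / 2 = 83°

83°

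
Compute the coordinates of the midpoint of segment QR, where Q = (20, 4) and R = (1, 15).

The midpoint is the point halfway along the segment.
Move half the horizontal distance: 20 + (1 - 20)/2 = 20 + -19/2 = 21/2
Move half the vertical distance: 4 + (15 - 4)/2 = 4 + 11/2 = 19/2
Midpoint = (21/2, 19/2)

(21/2, 19/2)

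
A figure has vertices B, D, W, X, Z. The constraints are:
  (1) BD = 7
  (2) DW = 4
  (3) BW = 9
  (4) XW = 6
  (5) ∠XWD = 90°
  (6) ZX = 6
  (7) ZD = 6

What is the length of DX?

Step 1: By the law of cosines on triangle DWX: DX² = 4² + 6² − 2·4·6·cos(90°) = 52, so DX = 2·√13.

Therefore, the length of DX = 2·√13.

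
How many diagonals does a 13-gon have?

Each of the 13 vertices connects to 10 non-adjacent vertices via diagonals.
Total connections = 13 × 10 = 130, but each diagonal is counted twice.
Number of diagonals = 130 / 2 = 65.

65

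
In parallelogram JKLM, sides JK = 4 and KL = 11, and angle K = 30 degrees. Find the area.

The area of a parallelogram equals the product of two adjacent sides times the sine of the included angle.
This is because the height equals 11 * sin(30°) = 11/2.
Area = 4 * 11/2 = 22

22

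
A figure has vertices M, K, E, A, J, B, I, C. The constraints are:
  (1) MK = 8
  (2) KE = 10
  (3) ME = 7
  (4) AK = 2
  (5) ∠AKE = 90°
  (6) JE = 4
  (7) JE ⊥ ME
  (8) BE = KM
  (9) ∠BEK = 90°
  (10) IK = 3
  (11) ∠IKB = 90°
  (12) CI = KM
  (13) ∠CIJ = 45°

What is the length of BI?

From the given relations: BE = KM = 8.
Step 1: By the law of cosines on triangle BEK: BK² = 8² + 10² − 2·8·10·cos(90°) = 164, so BK = 2·√41.
Step 2: By the law of cosines on triangle BKI: BI² = (2·√41)² + 3² − 2·2·√41·3·cos(90°) = 173, so BI = √173.

Therefore, the length of BI = √173.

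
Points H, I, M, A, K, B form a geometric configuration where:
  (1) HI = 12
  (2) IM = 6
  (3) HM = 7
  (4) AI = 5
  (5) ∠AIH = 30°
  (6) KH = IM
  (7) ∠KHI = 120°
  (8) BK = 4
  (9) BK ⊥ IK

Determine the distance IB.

From the given relations: KH = IM = 6.
Step 1: By the law of cosines on triangle IHK: IK² = 12² + 6² − 2·12·6·cos(120°) = 252, so IK = 6·√7.
Step 2: By the law of cosines on triangle IKB: IB² = (6·√7)² + 4² − 2·6·√7·4·cos(90°) = 268, so IB = 2·√67.

Therefore, the length of IB = 2·√67.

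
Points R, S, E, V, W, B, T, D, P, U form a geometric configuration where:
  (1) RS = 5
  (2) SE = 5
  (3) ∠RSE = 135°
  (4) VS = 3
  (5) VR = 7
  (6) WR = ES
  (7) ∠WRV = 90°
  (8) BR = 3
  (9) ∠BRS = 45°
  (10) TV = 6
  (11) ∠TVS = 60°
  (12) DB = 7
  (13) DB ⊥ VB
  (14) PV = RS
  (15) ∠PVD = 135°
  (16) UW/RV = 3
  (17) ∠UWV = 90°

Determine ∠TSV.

Step 1: By the law of cosines on triangle SVT: ST² = 3² + 6² − 2·3·6·cos(60°) = 27, so ST = 3·√3.
Step 2: By the inverse law of cosines on triangle TSV: cos(∠TSV) = ((3·√3)² + 3² − 6²) / (2·3·√3·3) = 0/31.18 = 0, so ∠TSV = 90°.

Therefore, the measure of angle ∠TSV = 90°.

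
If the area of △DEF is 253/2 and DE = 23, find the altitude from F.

height = 2 * 253/2 / 23 = 11

11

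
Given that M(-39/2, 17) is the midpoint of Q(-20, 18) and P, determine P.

Using the midpoint formula: M = ((x1 + x2)/2, (y1 + y2)/2)
We know M = (-39/2, 17) and Q = (-20, 18)
For x: -39/2 = (-20 + x2)/2, so x2 = 2*-39/2 - -20 = -19
For y: 17 = (18 + y2)/2, so y2 = 2*17 - 18 = 16
P = (-19, 16)

(-19, 16)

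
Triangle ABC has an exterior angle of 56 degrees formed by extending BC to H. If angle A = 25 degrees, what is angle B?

The exterior angle theorem states that an exterior angle equals the sum of the two non-adjacent interior angles.
So 56 = 25 + angle B, which gives angle B = 56 - 25 = 31 degrees.

31 degrees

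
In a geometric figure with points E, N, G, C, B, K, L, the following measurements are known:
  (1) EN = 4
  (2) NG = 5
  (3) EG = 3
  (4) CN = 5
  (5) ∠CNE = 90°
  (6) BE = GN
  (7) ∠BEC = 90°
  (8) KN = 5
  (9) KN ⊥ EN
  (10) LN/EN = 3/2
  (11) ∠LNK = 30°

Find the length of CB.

From the given relations: BE = GN = 5.
Step 1: By the law of cosines on triangle ENC: EC² = 4² + 5² − 2·4·5·cos(90°) = 41, so EC = √41.
Step 2: By the law of cosines on triangle CEB: CB² = √41² + 5² − 2·√41·5·cos(90°) = 66, so CB = √66.

Therefore, the length of CB = √66.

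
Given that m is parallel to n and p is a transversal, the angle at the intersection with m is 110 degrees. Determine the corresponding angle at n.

Corresponding angles are equal: 110 degrees.

110 degrees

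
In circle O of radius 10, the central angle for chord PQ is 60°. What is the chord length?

Chord length = 2r sin(θ/2)
= 2 × 10 × sin(60°/2)
= 2 × 10 × sin(30°)
= 10

10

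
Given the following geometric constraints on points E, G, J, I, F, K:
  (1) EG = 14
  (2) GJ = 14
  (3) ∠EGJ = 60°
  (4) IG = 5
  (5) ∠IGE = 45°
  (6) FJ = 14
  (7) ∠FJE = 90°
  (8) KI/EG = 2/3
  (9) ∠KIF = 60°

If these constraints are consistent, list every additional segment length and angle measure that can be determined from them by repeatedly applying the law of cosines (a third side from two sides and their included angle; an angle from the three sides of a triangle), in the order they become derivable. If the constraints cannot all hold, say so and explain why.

The constraints are consistent. Derivable facts, in order:
After 1 step:
- EI ≈ 11.05
- EJ = 14
After 2 steps:
- EF = 14·√2
- ∠EIG = 116.33°
- ∠EJG = 60°
- ∠GEI = 18.67°
- ∠GEJ = 60°
After 3 steps:
- ∠EFJ = 45°
- ∠FEJ = 45°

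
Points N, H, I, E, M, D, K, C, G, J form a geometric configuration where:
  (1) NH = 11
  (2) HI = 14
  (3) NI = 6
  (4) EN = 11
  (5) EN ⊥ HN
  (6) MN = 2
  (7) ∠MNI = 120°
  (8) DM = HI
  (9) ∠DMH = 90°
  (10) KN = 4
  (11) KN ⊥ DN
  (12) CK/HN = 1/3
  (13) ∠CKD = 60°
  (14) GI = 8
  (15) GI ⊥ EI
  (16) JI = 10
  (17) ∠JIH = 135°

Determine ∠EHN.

Step 1: By the law of cosines on triangle HNE: HE² = 11² + 11² − 2·11·11·cos(90°) = 242, so HE = 11·√2.
Step 2: By the inverse law of cosines on triangle EHN: cos(∠EHN) = ((11·√2)² + 11² − 11²) / (2·11·√2·11) = 242/342.24 = 0.7071, so ∠EHN = 45°.

Therefore, the measure of angle ∠EHN = 45°.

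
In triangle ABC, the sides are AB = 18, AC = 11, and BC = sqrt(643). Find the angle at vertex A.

cos(A) = (18² + 11² - (sqrt(643))²) / (2 × 18 × 11) = -1/2, so A = arccos(-1/2) = 120°.

120°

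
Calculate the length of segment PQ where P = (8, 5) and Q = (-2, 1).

d = sqrt((-2 - 8)^2 + (1 - 5)^2)
d = sqrt(-10^2 + -4^2)
d = sqrt(100 + 16)
d = sqrt(116) = 2*sqrt(29)

2*sqrt(29)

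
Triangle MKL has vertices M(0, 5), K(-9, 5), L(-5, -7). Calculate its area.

The Shoelace formula computes the area from vertex coordinates by summing cross products.
For vertices (0,5), (-9,5), (-5,-7):
Signed sum = 0*5 - -9*5 + -9*-7 - -5*5 + -5*5 - 0*-7
= 45 + 88 + -25 = 108
Area = (1/2)|108| = 54.

54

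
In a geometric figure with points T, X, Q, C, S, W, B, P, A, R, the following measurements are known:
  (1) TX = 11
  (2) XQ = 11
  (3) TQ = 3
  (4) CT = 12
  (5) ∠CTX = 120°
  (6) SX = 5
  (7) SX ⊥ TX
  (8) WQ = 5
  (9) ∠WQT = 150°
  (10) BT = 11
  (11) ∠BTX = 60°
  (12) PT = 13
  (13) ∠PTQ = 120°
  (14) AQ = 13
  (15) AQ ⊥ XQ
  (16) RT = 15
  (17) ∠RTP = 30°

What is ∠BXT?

Step 1: By the law of cosines on triangle XTB: XB² = 11² + 11² − 2·11·11·cos(60°) = 121, so XB = 11.
Step 2: By the inverse law of cosines on triangle BXT: cos(∠BXT) = (11² + 11² − 11²) / (2·11·11) = 121/242 = 0.5, so ∠BXT = 60°.

Therefore, the measure of angle ∠BXT = 60°.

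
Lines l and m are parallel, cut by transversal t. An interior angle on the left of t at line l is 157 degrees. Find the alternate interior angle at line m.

Alternate interior angles are equal: 157 degrees.

157 degrees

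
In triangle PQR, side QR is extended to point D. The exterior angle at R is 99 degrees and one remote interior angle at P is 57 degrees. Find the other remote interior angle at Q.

By the exterior angle theorem: exterior angle = sum of remote interior angles.
99 = 57 + angle Q
angle Q = 99 - 57 = 42 degrees

42 degrees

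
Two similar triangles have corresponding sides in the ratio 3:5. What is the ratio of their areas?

Area scales with the square of linear dimensions. If every length is multiplied by 3/5, then the area is multiplied by (3/5)^2 = 9/25.
The area ratio is 9:25.

9:25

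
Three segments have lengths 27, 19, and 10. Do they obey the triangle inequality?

Yes.
The triangle inequality requires that the sum of any two sides exceeds the third.
Here 10 + 19 = 29 > 27, so the condition is met.

Yes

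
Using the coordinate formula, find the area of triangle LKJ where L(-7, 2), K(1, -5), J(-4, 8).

Shoelace: Area = (1/2)|-7(-5-8) + 1(8-2) + -4(2--5)| = (1/2)(69) = 69/2

69/2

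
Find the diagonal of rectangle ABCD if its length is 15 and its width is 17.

A rectangle's diagonal splits it into two right triangles, with the diagonal as the hypotenuse.
By the Pythagorean theorem, d^2 = 15^2 + 17^2 = 514.
Therefore d = sqrt(514).

sqrt(514)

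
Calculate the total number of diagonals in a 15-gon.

The number of diagonals in an n-gon is n(n - 3)/2.
For n = 15: 15(15 - 3)/2 = 15 × 12 / 2 = 90.

90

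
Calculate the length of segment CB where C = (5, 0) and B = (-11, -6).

d = sqrt((-16)^2 + (-6)^2) = sqrt(292) = 2*sqrt(73)

2*sqrt(73)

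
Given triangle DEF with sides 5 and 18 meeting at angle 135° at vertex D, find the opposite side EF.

When two sides and the included angle are known, the law of cosines gives the third side.
c^2 = a^2 + b^2 - 2ab cos(C) generalizes the Pythagorean theorem to non-right triangles.
Here: EF^2 = 25 + 324 - 180*(-sqrt(2)/2) = 90*sqrt(2) + 349
EF = sqrt(90*sqrt(2) + 349)

sqrt(90*sqrt(2) + 349)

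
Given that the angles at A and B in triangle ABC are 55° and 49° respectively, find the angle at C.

Let angle C = x. Then 55 + 49 + x = 180.
x = 180 - 104 = 76 degrees.

76 degrees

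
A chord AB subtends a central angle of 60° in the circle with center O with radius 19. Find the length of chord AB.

Drop a perpendicular from the center to the chord, bisecting both the chord and the central angle.
Each half-chord = r sin(θ/2) = 19 sin(30°).
The full chord = 2 × 19 × sin(30°) = 19.

19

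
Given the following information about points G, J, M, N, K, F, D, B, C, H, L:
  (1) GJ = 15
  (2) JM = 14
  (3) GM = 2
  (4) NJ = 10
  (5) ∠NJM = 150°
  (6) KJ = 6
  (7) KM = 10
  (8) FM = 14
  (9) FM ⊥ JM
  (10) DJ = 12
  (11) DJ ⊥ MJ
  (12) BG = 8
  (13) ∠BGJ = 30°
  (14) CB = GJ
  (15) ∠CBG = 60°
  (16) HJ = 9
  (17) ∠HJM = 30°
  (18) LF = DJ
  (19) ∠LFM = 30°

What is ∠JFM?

Step 1: By the law of cosines on triangle FMJ: FJ² = 14² + 14² − 2·14·14·cos(90°) = 392, so FJ = 14·√2.
Step 2: By the inverse law of cosines on triangle JFM: cos(∠JFM) = ((14·√2)² + 14² − 14²) / (2·14·√2·14) = 392/554.37 = 0.7071, so ∠JFM = 45°.

Therefore, the measure of angle ∠JFM = 45°.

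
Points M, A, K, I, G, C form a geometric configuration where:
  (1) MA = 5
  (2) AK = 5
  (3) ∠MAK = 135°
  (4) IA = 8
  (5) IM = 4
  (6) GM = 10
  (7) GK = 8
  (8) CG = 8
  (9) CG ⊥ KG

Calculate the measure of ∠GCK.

Step 1: By the law of cosines on triangle CGK: CK² = 8² + 8² − 2·8·8·cos(90°) = 128, so CK = 8·√2.
Step 2: By the inverse law of cosines on triangle GCK: cos(∠GCK) = (8² + (8·√2)² − 8²) / (2·8·8·√2) = 128/181.02 = 0.7071, so ∠GCK = 45°.

Therefore, the measure of angle ∠GCK = 45°.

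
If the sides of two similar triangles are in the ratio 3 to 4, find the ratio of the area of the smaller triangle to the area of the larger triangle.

Area ratio = (side ratio)^2 = (3/4)^2 = 9:16.

9:16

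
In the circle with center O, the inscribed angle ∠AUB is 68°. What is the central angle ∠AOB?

By the inscribed angle theorem, the central angle is twice the inscribed angle.
Central angle = 2 × 68° = 136°

136°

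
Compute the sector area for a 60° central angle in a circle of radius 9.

The full circle has area πr² = π(9)² = 81*pi.
The sector covers 60° out of 360°, a fraction of 1/6.
Sector area = 81*pi × 1/6 = 27*pi/2.

27*pi/2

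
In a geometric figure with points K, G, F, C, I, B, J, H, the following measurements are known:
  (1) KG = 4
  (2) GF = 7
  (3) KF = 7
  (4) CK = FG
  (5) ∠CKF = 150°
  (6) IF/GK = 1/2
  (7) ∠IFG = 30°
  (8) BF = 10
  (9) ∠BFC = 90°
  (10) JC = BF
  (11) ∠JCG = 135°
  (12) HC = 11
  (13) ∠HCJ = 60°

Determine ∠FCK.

From the given relations: CK = FG = 7.
Step 1: By the law of cosines on triangle CKF: CF² = 7² + 7² − 2·7·7·cos(150°) = 182.87, so CF ≈ 13.52.
Step 2: By the inverse law of cosines on triangle FCK: cos(∠FCK) = (13.52² + 7² − 7²) / (2·13.52·7) = 182.87/189.32 = 0.9659, so ∠FCK = 15°.

Therefore, the measure of angle ∠FCK = 15°.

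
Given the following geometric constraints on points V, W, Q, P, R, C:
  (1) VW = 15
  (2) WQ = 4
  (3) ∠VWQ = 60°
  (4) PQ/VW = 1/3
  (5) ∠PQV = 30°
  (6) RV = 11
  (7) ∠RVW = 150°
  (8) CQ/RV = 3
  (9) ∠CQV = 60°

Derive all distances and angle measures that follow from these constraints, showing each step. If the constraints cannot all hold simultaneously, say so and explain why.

The constraints are consistent.

From the given relations:
  PQ = 1/3·VW = 1/3·15 = 5
  CQ = 3·RV = 3·11 = 33

Step 1: From VW = 15, WQ = 4, and ∠VWQ = 60°, by the law of cosines:
  VQ² = VW² + WQ² - 2·VW·WQ·cos(60°) = 225 + 16 - 60 = 181
  VQ = √181

Step 2: From WV = 15, VR = 11, and ∠WVR = 150°, by the law of cosines:
  WR² = WV² + VR² - 2·WV·VR·cos(150°) = 225 + 121 + 285.8 = 631.8
  WR ≈ 25.14

Step 3: From VQ = √181, QP = 5, and ∠VQP = 30°, by the law of cosines:
  VP² = VQ² + QP² - 2·VQ·QP·cos(30°) = 181 + 25 - 116.5 = 89.49
  VP ≈ 9.46

Step 4: From VQ = √181, QC = 33, and ∠VQC = 60°, by the law of cosines:
  VC² = VQ² + QC² - 2·VQ·QC·cos(60°) = 181 + 1089 - 444 = 826
  VC ≈ 28.74

Step 5: From VQ = √181, VW = 15, QW = 4, by the inverse law of cosines:
  cos(∠QVW) = (VQ² + VW² - QW²) / (2·VQ·VW)
  ∠QVW = 14.92°

Step 6: From WR = 25.14, WV = 15, RV = 11, by the inverse law of cosines:
  cos(∠RWV) = (WR² + WV² - RV²) / (2·WR·WV)
  ∠RWV = 12.64°

Step 7: From QV = √181, QW = 4, VW = 15, by the inverse law of cosines:
  cos(∠VQW) = (QV² + QW² - VW²) / (2·QV·QW)
  ∠VQW = 105.08°

Step 8: From RV = 11, RW = 25.14, VW = 15, by the inverse law of cosines:
  cos(∠VRW) = (RV² + RW² - VW²) / (2·RV·RW)
  ∠VRW = 17.36°

Step 9: From VC = 28.74, VQ = √181, CQ = 33, by the inverse law of cosines:
  cos(∠CVQ) = (VC² + VQ² - CQ²) / (2·VC·VQ)
  ∠CVQ = 96.08°

Step 10: From VP = 9.46, VQ = √181, PQ = 5, by the inverse law of cosines:
  cos(∠PVQ) = (VP² + VQ² - PQ²) / (2·VP·VQ)
  ∠PVQ = 15.32°

Step 11: From PQ = 5, PV = 9.46, QV = √181, by the inverse law of cosines:
  cos(∠QPV) = (PQ² + PV² - QV²) / (2·PQ·PV)
  ∠QPV = 134.68°

Step 12: From CQ = 33, CV = 28.74, QV = √181, by the inverse law of cosines:
  cos(∠QCV) = (CQ² + CV² - QV²) / (2·CQ·CV)
  ∠QCV = 23.92°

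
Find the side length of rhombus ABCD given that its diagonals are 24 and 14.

In a rhombus, the diagonals bisect each other perpendicularly, creating four congruent right triangles.
Each triangle has legs 12 (half of 24) and 7 (half of 14).
The hypotenuse of each right triangle is a side of the rhombus:
side = sqrt(12^2 + 7^2) = sqrt(193)

sqrt(193)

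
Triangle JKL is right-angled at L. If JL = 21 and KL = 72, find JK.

By the Pythagorean theorem: JK^2 = JL^2 + KL^2
JK^2 = 21^2 + 72^2 = 441 + 5184 = 5625
JK = sqrt(5625) = 75

75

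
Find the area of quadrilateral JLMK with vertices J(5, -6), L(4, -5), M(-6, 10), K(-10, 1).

Using the Shoelace formula for a quadrilateral (vertices in order):
Area = (1/2)|sum of (x_i * y_(i+1) - x_(i+1) * y_i)|
Terms: (5*-5 - 4*-6) = -1, (4*10 - -6*-5) = 10, (-6*1 - -10*10) = 94, (-10*-6 - 5*1) = 55
Sum = 158
Area = (1/2)(158) = 79

79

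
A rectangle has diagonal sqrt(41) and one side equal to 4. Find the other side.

b = sqrt(d^2 - a^2) = sqrt(41 - 16) = sqrt(25) = 5

5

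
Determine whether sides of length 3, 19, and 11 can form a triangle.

Check the triangle inequality: 3 + 11 = 14 ≤ 19.
Since the sum of two sides does not exceed the third, no triangle can be formed.

No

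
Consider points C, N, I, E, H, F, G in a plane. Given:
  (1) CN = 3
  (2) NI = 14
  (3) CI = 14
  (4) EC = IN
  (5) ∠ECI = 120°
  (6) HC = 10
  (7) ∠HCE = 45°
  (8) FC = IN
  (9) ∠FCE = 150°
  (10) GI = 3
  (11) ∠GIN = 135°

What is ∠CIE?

From the given relations: EC = IN = 14.
Step 1: By the law of cosines on triangle ICE: IE² = 14² + 14² − 2·14·14·cos(120°) = 588, so IE = 14·√3.
Step 2: By the inverse law of cosines on triangle CIE: cos(∠CIE) = (14² + (14·√3)² − 14²) / (2·14·14·√3) = 588/678.96 = 0.866, so ∠CIE = 30°.

Therefore, the measure of angle ∠CIE = 30°.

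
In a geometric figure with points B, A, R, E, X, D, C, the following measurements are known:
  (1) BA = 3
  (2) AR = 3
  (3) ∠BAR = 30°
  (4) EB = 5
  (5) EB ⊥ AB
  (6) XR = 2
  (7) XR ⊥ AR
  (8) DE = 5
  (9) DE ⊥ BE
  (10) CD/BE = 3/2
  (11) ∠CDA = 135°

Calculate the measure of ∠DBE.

Step 1: By the law of cosines on triangle BED: BD² = 5² + 5² − 2·5·5·cos(90°) = 50, so BD = 5·√2.
Step 2: By the inverse law of cosines on triangle DBE: cos(∠DBE) = ((5·√2)² + 5² − 5²) / (2·5·√2·5) = 50/70.71 = 0.7071, so ∠DBE = 45°.

Therefore, the measure of angle ∠DBE = 45°.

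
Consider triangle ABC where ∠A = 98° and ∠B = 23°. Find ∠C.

Let angle C = x. Then 98 + 23 + x = 180.
x = 180 - 121 = 59 degrees.

59 degrees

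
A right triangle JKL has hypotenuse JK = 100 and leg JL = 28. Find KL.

KL = sqrt(100^2 - 28^2) = sqrt(9216) = 96

96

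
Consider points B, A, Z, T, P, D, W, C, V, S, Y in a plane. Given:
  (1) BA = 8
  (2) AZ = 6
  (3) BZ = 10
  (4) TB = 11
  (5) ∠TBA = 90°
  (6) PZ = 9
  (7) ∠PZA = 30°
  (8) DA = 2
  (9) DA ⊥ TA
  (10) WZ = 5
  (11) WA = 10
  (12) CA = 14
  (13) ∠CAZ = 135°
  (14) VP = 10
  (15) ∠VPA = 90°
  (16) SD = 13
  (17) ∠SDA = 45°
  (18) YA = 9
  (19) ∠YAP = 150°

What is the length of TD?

Step 1: By the law of cosines on triangle ABT: AT² = 8² + 11² − 2·8·11·cos(90°) = 185, so AT = √185.
Step 2: By the law of cosines on triangle TAD: TD² = √185² + 2² − 2·√185·2·cos(90°) = 189, so TD = 3·√21.

Therefore, the length of TD = 3·√21.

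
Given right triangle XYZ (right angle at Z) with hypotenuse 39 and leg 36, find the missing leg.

By the Pythagorean theorem: YZ^2 = XY^2 - XZ^2
YZ^2 = 39^2 - 36^2 = 1521 - 1296 = 225
YZ = sqrt(225) = 15

15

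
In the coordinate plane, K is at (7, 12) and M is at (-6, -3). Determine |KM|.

The horizontal distance is |-6 - 7| = 13 and the vertical distance is |-3 - 12| = 15.
By the Pythagorean theorem, d = sqrt(13^2 + 15^2) = sqrt(394).

sqrt(394)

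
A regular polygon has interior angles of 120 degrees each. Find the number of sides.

Each interior angle of a regular n-gon is (n - 2) * 180 / n.
Setting this equal to 120:
(n - 2) * 180 / n = 120
Each exterior angle = 180 - 120 = 60 degrees.
Since exterior angles sum to 360: n = 360 / 60 = 6.

6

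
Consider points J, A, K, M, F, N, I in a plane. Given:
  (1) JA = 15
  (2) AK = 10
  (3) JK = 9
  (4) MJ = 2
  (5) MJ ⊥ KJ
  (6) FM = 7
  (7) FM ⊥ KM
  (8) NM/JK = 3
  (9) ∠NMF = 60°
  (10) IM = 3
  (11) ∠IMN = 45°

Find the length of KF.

Step 1: By the law of cosines on triangle KJM: KM² = 9² + 2² − 2·9·2·cos(90°) = 85, so KM = √85.
Step 2: By the law of cosines on triangle KMF: KF² = √85² + 7² − 2·√85·7·cos(90°) = 134, so KF = √134.

Therefore, the length of KF = √134.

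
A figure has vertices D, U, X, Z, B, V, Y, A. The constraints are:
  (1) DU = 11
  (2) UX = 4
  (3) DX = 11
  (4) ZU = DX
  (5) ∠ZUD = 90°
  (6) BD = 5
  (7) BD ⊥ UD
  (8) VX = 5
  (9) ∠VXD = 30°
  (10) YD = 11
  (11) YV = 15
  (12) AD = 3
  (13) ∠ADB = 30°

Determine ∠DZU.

From the given relations: ZU = DX = 11.
Step 1: By the law of cosines on triangle ZUD: ZD² = 11² + 11² − 2·11·11·cos(90°) = 242, so ZD = 11·√2.
Step 2: By the inverse law of cosines on triangle DZU: cos(∠DZU) = ((11·√2)² + 11² − 11²) / (2·11·√2·11) = 242/342.24 = 0.7071, so ∠DZU = 45°.

Therefore, the measure of angle ∠DZU = 45°.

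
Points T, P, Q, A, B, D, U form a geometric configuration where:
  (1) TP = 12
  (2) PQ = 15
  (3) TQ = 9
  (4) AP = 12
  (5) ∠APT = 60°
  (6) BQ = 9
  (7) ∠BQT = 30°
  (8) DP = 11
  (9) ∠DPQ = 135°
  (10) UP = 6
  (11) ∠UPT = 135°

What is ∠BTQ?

Step 1: By the law of cosines on triangle TQB: TB² = 9² + 9² − 2·9·9·cos(30°) = 21.7, so TB ≈ 4.66.
Step 2: By the inverse law of cosines on triangle BTQ: cos(∠BTQ) = (4.66² + 9² − 9²) / (2·4.66·9) = 21.7/83.86 = 0.2588, so ∠BTQ = 75°.

Therefore, the measure of angle ∠BTQ = 75°.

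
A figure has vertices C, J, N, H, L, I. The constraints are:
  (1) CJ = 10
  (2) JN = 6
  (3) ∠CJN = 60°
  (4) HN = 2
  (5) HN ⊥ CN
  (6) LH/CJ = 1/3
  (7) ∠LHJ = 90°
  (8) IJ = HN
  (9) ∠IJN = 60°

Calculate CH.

Step 1: By the law of cosines on triangle CJN: CN² = 10² + 6² − 2·10·6·cos(60°) = 76, so CN = 2·√19.
Step 2: By the law of cosines on triangle CNH: CH² = (2·√19)² + 2² − 2·2·√19·2·cos(90°) = 80, so CH = 4·√5.

Therefore, the length of CH = 4·√5.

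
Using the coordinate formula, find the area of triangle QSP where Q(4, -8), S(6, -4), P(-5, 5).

The Shoelace formula computes the area from vertex coordinates by summing cross products.
For vertices (4,-8), (6,-4), (-5,5):
Signed sum = 4*-4 - 6*-8 + 6*5 - -5*-4 + -5*-8 - 4*5
= 32 + 10 + 20 = 62
Area = (1/2)|62| = 31.

31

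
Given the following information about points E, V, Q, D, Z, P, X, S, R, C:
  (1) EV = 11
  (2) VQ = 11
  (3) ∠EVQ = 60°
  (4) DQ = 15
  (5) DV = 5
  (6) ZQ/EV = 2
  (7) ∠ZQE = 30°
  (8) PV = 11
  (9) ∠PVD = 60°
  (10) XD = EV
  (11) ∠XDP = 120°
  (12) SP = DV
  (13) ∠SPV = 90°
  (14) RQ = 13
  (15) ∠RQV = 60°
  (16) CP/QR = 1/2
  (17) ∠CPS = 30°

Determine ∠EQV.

Step 1: By the law of cosines on triangle QVE: QE² = 11² + 11² − 2·11·11·cos(60°) = 121, so QE = 11.
Step 2: By the inverse law of cosines on triangle EQV: cos(∠EQV) = (11² + 11² − 11²) / (2·11·11) = 121/242 = 0.5, so ∠EQV = 60°.

Therefore, the measure of angle ∠EQV = 60°.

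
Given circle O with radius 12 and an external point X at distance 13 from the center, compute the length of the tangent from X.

Let T be the point of tangency. Then OT ⊥ XT (radius ⊥ tangent).
In right triangle OTX: OX² = OT² + XT²
13² = 12² + XT²
XT² = 25, XT = 5

5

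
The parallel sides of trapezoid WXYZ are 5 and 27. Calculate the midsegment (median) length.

The midsegment of a trapezoid = (base1 + base2) / 2
midsegment = (5 + 27) / 2
midsegment = 32 / 2
midsegment = 16

16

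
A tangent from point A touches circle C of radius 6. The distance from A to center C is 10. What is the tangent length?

tangent = √(d² - r²) = √(10² - 6²) = √(100 - 36) = √64 = 8

8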